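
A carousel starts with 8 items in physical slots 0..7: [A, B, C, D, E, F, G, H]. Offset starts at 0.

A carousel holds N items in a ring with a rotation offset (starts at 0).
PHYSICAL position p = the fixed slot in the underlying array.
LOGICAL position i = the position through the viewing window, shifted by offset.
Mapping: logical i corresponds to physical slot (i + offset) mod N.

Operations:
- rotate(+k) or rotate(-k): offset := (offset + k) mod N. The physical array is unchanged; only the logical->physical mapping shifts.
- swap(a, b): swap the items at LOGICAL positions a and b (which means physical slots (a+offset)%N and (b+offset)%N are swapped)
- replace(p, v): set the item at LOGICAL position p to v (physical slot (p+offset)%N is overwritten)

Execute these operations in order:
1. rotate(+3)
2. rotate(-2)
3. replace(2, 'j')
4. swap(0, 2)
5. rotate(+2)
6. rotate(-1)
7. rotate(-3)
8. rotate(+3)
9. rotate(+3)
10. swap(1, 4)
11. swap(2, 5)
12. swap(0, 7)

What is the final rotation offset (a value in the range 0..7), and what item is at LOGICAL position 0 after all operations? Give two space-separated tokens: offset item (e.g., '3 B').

After op 1 (rotate(+3)): offset=3, physical=[A,B,C,D,E,F,G,H], logical=[D,E,F,G,H,A,B,C]
After op 2 (rotate(-2)): offset=1, physical=[A,B,C,D,E,F,G,H], logical=[B,C,D,E,F,G,H,A]
After op 3 (replace(2, 'j')): offset=1, physical=[A,B,C,j,E,F,G,H], logical=[B,C,j,E,F,G,H,A]
After op 4 (swap(0, 2)): offset=1, physical=[A,j,C,B,E,F,G,H], logical=[j,C,B,E,F,G,H,A]
After op 5 (rotate(+2)): offset=3, physical=[A,j,C,B,E,F,G,H], logical=[B,E,F,G,H,A,j,C]
After op 6 (rotate(-1)): offset=2, physical=[A,j,C,B,E,F,G,H], logical=[C,B,E,F,G,H,A,j]
After op 7 (rotate(-3)): offset=7, physical=[A,j,C,B,E,F,G,H], logical=[H,A,j,C,B,E,F,G]
After op 8 (rotate(+3)): offset=2, physical=[A,j,C,B,E,F,G,H], logical=[C,B,E,F,G,H,A,j]
After op 9 (rotate(+3)): offset=5, physical=[A,j,C,B,E,F,G,H], logical=[F,G,H,A,j,C,B,E]
After op 10 (swap(1, 4)): offset=5, physical=[A,G,C,B,E,F,j,H], logical=[F,j,H,A,G,C,B,E]
After op 11 (swap(2, 5)): offset=5, physical=[A,G,H,B,E,F,j,C], logical=[F,j,C,A,G,H,B,E]
After op 12 (swap(0, 7)): offset=5, physical=[A,G,H,B,F,E,j,C], logical=[E,j,C,A,G,H,B,F]

Answer: 5 E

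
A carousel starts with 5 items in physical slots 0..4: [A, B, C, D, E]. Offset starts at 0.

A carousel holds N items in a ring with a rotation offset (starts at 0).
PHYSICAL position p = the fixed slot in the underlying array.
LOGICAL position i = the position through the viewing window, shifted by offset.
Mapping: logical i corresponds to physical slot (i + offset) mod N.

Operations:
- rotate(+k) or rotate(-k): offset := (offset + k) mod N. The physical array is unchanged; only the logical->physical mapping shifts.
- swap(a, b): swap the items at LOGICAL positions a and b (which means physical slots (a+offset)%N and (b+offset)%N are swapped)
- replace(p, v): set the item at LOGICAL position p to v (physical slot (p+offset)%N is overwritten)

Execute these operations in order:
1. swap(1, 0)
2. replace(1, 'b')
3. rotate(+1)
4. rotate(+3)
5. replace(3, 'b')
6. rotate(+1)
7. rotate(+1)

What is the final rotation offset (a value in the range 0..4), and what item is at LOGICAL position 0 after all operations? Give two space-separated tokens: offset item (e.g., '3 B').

Answer: 1 b

Derivation:
After op 1 (swap(1, 0)): offset=0, physical=[B,A,C,D,E], logical=[B,A,C,D,E]
After op 2 (replace(1, 'b')): offset=0, physical=[B,b,C,D,E], logical=[B,b,C,D,E]
After op 3 (rotate(+1)): offset=1, physical=[B,b,C,D,E], logical=[b,C,D,E,B]
After op 4 (rotate(+3)): offset=4, physical=[B,b,C,D,E], logical=[E,B,b,C,D]
After op 5 (replace(3, 'b')): offset=4, physical=[B,b,b,D,E], logical=[E,B,b,b,D]
After op 6 (rotate(+1)): offset=0, physical=[B,b,b,D,E], logical=[B,b,b,D,E]
After op 7 (rotate(+1)): offset=1, physical=[B,b,b,D,E], logical=[b,b,D,E,B]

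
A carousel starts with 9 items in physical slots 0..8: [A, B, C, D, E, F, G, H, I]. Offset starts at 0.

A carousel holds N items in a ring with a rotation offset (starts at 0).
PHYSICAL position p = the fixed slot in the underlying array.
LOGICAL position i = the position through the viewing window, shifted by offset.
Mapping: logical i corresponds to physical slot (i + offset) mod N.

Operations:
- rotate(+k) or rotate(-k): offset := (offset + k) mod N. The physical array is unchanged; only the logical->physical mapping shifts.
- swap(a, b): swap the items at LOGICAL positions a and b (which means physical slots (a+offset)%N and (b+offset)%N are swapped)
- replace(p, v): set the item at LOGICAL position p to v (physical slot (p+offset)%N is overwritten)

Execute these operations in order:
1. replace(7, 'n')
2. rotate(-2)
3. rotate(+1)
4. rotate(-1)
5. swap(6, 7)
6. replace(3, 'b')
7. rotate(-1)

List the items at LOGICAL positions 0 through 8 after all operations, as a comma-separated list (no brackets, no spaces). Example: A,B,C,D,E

Answer: G,n,I,A,b,C,D,F,E

Derivation:
After op 1 (replace(7, 'n')): offset=0, physical=[A,B,C,D,E,F,G,n,I], logical=[A,B,C,D,E,F,G,n,I]
After op 2 (rotate(-2)): offset=7, physical=[A,B,C,D,E,F,G,n,I], logical=[n,I,A,B,C,D,E,F,G]
After op 3 (rotate(+1)): offset=8, physical=[A,B,C,D,E,F,G,n,I], logical=[I,A,B,C,D,E,F,G,n]
After op 4 (rotate(-1)): offset=7, physical=[A,B,C,D,E,F,G,n,I], logical=[n,I,A,B,C,D,E,F,G]
After op 5 (swap(6, 7)): offset=7, physical=[A,B,C,D,F,E,G,n,I], logical=[n,I,A,B,C,D,F,E,G]
After op 6 (replace(3, 'b')): offset=7, physical=[A,b,C,D,F,E,G,n,I], logical=[n,I,A,b,C,D,F,E,G]
After op 7 (rotate(-1)): offset=6, physical=[A,b,C,D,F,E,G,n,I], logical=[G,n,I,A,b,C,D,F,E]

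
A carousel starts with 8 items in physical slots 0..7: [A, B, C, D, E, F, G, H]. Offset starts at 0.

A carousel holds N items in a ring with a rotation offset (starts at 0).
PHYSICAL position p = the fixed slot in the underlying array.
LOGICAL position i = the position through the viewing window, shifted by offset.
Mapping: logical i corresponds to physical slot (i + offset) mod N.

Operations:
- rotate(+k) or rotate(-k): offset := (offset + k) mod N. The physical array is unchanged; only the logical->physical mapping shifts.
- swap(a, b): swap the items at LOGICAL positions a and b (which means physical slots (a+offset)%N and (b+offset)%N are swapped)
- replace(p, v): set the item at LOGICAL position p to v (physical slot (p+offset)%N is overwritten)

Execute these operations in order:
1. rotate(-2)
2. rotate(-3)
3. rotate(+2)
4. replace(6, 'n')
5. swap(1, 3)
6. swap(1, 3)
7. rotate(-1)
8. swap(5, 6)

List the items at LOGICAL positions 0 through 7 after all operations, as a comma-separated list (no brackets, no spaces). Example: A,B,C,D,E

After op 1 (rotate(-2)): offset=6, physical=[A,B,C,D,E,F,G,H], logical=[G,H,A,B,C,D,E,F]
After op 2 (rotate(-3)): offset=3, physical=[A,B,C,D,E,F,G,H], logical=[D,E,F,G,H,A,B,C]
After op 3 (rotate(+2)): offset=5, physical=[A,B,C,D,E,F,G,H], logical=[F,G,H,A,B,C,D,E]
After op 4 (replace(6, 'n')): offset=5, physical=[A,B,C,n,E,F,G,H], logical=[F,G,H,A,B,C,n,E]
After op 5 (swap(1, 3)): offset=5, physical=[G,B,C,n,E,F,A,H], logical=[F,A,H,G,B,C,n,E]
After op 6 (swap(1, 3)): offset=5, physical=[A,B,C,n,E,F,G,H], logical=[F,G,H,A,B,C,n,E]
After op 7 (rotate(-1)): offset=4, physical=[A,B,C,n,E,F,G,H], logical=[E,F,G,H,A,B,C,n]
After op 8 (swap(5, 6)): offset=4, physical=[A,C,B,n,E,F,G,H], logical=[E,F,G,H,A,C,B,n]

Answer: E,F,G,H,A,C,B,n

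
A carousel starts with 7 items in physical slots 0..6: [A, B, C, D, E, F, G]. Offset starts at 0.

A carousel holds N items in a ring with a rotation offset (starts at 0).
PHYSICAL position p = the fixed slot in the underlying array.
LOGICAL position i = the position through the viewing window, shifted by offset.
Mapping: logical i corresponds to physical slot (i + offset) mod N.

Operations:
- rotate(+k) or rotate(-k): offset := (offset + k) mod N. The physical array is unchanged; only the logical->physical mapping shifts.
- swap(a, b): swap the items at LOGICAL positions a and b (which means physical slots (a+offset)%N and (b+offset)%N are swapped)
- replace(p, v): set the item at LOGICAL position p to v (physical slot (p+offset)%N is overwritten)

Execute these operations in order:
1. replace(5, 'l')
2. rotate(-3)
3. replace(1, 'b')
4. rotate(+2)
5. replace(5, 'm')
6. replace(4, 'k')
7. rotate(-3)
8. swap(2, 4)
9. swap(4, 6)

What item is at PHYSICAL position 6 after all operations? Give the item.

After op 1 (replace(5, 'l')): offset=0, physical=[A,B,C,D,E,l,G], logical=[A,B,C,D,E,l,G]
After op 2 (rotate(-3)): offset=4, physical=[A,B,C,D,E,l,G], logical=[E,l,G,A,B,C,D]
After op 3 (replace(1, 'b')): offset=4, physical=[A,B,C,D,E,b,G], logical=[E,b,G,A,B,C,D]
After op 4 (rotate(+2)): offset=6, physical=[A,B,C,D,E,b,G], logical=[G,A,B,C,D,E,b]
After op 5 (replace(5, 'm')): offset=6, physical=[A,B,C,D,m,b,G], logical=[G,A,B,C,D,m,b]
After op 6 (replace(4, 'k')): offset=6, physical=[A,B,C,k,m,b,G], logical=[G,A,B,C,k,m,b]
After op 7 (rotate(-3)): offset=3, physical=[A,B,C,k,m,b,G], logical=[k,m,b,G,A,B,C]
After op 8 (swap(2, 4)): offset=3, physical=[b,B,C,k,m,A,G], logical=[k,m,A,G,b,B,C]
After op 9 (swap(4, 6)): offset=3, physical=[C,B,b,k,m,A,G], logical=[k,m,A,G,C,B,b]

Answer: G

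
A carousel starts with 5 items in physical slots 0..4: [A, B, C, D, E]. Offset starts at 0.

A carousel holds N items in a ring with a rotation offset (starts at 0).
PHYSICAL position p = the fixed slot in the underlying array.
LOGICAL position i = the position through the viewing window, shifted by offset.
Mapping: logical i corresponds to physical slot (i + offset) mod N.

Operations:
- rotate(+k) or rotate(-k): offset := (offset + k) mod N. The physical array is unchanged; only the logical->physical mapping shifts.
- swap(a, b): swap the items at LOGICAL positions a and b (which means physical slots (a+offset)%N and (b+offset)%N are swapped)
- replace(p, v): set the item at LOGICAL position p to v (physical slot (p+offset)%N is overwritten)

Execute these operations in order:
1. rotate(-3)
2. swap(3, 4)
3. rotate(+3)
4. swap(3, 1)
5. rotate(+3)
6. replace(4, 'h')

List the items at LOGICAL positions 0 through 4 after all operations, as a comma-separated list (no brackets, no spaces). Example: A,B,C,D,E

After op 1 (rotate(-3)): offset=2, physical=[A,B,C,D,E], logical=[C,D,E,A,B]
After op 2 (swap(3, 4)): offset=2, physical=[B,A,C,D,E], logical=[C,D,E,B,A]
After op 3 (rotate(+3)): offset=0, physical=[B,A,C,D,E], logical=[B,A,C,D,E]
After op 4 (swap(3, 1)): offset=0, physical=[B,D,C,A,E], logical=[B,D,C,A,E]
After op 5 (rotate(+3)): offset=3, physical=[B,D,C,A,E], logical=[A,E,B,D,C]
After op 6 (replace(4, 'h')): offset=3, physical=[B,D,h,A,E], logical=[A,E,B,D,h]

Answer: A,E,B,D,h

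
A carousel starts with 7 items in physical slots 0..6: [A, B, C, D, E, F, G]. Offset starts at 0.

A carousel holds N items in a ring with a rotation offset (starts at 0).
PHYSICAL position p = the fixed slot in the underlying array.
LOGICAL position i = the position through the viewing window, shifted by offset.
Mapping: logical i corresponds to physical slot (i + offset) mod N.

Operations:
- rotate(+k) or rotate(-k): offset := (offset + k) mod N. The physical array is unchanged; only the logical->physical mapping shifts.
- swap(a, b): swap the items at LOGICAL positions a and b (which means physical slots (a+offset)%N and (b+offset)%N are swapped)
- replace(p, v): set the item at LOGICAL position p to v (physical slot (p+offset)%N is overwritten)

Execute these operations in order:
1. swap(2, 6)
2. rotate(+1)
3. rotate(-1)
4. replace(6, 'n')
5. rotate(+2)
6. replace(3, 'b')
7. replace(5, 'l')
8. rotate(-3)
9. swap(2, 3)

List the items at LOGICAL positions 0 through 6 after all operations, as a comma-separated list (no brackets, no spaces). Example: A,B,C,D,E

After op 1 (swap(2, 6)): offset=0, physical=[A,B,G,D,E,F,C], logical=[A,B,G,D,E,F,C]
After op 2 (rotate(+1)): offset=1, physical=[A,B,G,D,E,F,C], logical=[B,G,D,E,F,C,A]
After op 3 (rotate(-1)): offset=0, physical=[A,B,G,D,E,F,C], logical=[A,B,G,D,E,F,C]
After op 4 (replace(6, 'n')): offset=0, physical=[A,B,G,D,E,F,n], logical=[A,B,G,D,E,F,n]
After op 5 (rotate(+2)): offset=2, physical=[A,B,G,D,E,F,n], logical=[G,D,E,F,n,A,B]
After op 6 (replace(3, 'b')): offset=2, physical=[A,B,G,D,E,b,n], logical=[G,D,E,b,n,A,B]
After op 7 (replace(5, 'l')): offset=2, physical=[l,B,G,D,E,b,n], logical=[G,D,E,b,n,l,B]
After op 8 (rotate(-3)): offset=6, physical=[l,B,G,D,E,b,n], logical=[n,l,B,G,D,E,b]
After op 9 (swap(2, 3)): offset=6, physical=[l,G,B,D,E,b,n], logical=[n,l,G,B,D,E,b]

Answer: n,l,G,B,D,E,b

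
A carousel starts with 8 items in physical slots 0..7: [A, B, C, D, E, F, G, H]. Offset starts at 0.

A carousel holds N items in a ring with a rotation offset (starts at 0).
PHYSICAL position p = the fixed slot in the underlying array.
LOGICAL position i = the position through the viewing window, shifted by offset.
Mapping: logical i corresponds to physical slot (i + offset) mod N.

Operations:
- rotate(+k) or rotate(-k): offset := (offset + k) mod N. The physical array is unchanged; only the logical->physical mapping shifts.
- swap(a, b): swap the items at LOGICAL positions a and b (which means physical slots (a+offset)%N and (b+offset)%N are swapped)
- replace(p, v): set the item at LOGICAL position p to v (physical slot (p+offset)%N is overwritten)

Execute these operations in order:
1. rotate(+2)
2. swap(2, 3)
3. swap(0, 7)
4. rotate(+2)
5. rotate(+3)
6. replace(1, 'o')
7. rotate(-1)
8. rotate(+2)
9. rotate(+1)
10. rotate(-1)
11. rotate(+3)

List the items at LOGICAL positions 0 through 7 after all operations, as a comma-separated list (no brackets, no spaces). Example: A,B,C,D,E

Answer: D,F,E,G,H,o,C,B

Derivation:
After op 1 (rotate(+2)): offset=2, physical=[A,B,C,D,E,F,G,H], logical=[C,D,E,F,G,H,A,B]
After op 2 (swap(2, 3)): offset=2, physical=[A,B,C,D,F,E,G,H], logical=[C,D,F,E,G,H,A,B]
After op 3 (swap(0, 7)): offset=2, physical=[A,C,B,D,F,E,G,H], logical=[B,D,F,E,G,H,A,C]
After op 4 (rotate(+2)): offset=4, physical=[A,C,B,D,F,E,G,H], logical=[F,E,G,H,A,C,B,D]
After op 5 (rotate(+3)): offset=7, physical=[A,C,B,D,F,E,G,H], logical=[H,A,C,B,D,F,E,G]
After op 6 (replace(1, 'o')): offset=7, physical=[o,C,B,D,F,E,G,H], logical=[H,o,C,B,D,F,E,G]
After op 7 (rotate(-1)): offset=6, physical=[o,C,B,D,F,E,G,H], logical=[G,H,o,C,B,D,F,E]
After op 8 (rotate(+2)): offset=0, physical=[o,C,B,D,F,E,G,H], logical=[o,C,B,D,F,E,G,H]
After op 9 (rotate(+1)): offset=1, physical=[o,C,B,D,F,E,G,H], logical=[C,B,D,F,E,G,H,o]
After op 10 (rotate(-1)): offset=0, physical=[o,C,B,D,F,E,G,H], logical=[o,C,B,D,F,E,G,H]
After op 11 (rotate(+3)): offset=3, physical=[o,C,B,D,F,E,G,H], logical=[D,F,E,G,H,o,C,B]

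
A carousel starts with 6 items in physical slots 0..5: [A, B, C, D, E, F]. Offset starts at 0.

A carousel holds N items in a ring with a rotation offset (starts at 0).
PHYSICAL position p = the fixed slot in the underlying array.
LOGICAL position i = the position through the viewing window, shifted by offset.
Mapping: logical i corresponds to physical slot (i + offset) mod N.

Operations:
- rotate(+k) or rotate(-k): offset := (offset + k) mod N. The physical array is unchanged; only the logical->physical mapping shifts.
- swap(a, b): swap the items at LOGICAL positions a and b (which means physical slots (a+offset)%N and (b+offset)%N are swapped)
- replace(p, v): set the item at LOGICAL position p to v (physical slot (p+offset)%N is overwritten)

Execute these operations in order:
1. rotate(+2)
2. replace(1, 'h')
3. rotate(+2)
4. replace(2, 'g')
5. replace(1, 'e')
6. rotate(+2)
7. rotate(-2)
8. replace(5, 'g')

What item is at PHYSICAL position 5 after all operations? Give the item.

After op 1 (rotate(+2)): offset=2, physical=[A,B,C,D,E,F], logical=[C,D,E,F,A,B]
After op 2 (replace(1, 'h')): offset=2, physical=[A,B,C,h,E,F], logical=[C,h,E,F,A,B]
After op 3 (rotate(+2)): offset=4, physical=[A,B,C,h,E,F], logical=[E,F,A,B,C,h]
After op 4 (replace(2, 'g')): offset=4, physical=[g,B,C,h,E,F], logical=[E,F,g,B,C,h]
After op 5 (replace(1, 'e')): offset=4, physical=[g,B,C,h,E,e], logical=[E,e,g,B,C,h]
After op 6 (rotate(+2)): offset=0, physical=[g,B,C,h,E,e], logical=[g,B,C,h,E,e]
After op 7 (rotate(-2)): offset=4, physical=[g,B,C,h,E,e], logical=[E,e,g,B,C,h]
After op 8 (replace(5, 'g')): offset=4, physical=[g,B,C,g,E,e], logical=[E,e,g,B,C,g]

Answer: e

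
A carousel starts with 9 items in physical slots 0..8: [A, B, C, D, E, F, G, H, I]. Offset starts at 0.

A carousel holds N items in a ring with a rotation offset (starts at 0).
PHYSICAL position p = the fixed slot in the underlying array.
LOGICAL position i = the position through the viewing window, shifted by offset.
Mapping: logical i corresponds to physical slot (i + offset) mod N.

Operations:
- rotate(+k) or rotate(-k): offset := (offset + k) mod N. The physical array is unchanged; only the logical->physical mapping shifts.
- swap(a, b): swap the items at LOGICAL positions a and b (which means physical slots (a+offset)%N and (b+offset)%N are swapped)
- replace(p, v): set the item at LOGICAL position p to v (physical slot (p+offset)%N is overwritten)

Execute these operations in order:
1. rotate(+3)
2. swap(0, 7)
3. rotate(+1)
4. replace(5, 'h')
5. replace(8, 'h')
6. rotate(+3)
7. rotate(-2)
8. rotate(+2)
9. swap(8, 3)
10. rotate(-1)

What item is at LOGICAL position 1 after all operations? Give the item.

After op 1 (rotate(+3)): offset=3, physical=[A,B,C,D,E,F,G,H,I], logical=[D,E,F,G,H,I,A,B,C]
After op 2 (swap(0, 7)): offset=3, physical=[A,D,C,B,E,F,G,H,I], logical=[B,E,F,G,H,I,A,D,C]
After op 3 (rotate(+1)): offset=4, physical=[A,D,C,B,E,F,G,H,I], logical=[E,F,G,H,I,A,D,C,B]
After op 4 (replace(5, 'h')): offset=4, physical=[h,D,C,B,E,F,G,H,I], logical=[E,F,G,H,I,h,D,C,B]
After op 5 (replace(8, 'h')): offset=4, physical=[h,D,C,h,E,F,G,H,I], logical=[E,F,G,H,I,h,D,C,h]
After op 6 (rotate(+3)): offset=7, physical=[h,D,C,h,E,F,G,H,I], logical=[H,I,h,D,C,h,E,F,G]
After op 7 (rotate(-2)): offset=5, physical=[h,D,C,h,E,F,G,H,I], logical=[F,G,H,I,h,D,C,h,E]
After op 8 (rotate(+2)): offset=7, physical=[h,D,C,h,E,F,G,H,I], logical=[H,I,h,D,C,h,E,F,G]
After op 9 (swap(8, 3)): offset=7, physical=[h,G,C,h,E,F,D,H,I], logical=[H,I,h,G,C,h,E,F,D]
After op 10 (rotate(-1)): offset=6, physical=[h,G,C,h,E,F,D,H,I], logical=[D,H,I,h,G,C,h,E,F]

Answer: H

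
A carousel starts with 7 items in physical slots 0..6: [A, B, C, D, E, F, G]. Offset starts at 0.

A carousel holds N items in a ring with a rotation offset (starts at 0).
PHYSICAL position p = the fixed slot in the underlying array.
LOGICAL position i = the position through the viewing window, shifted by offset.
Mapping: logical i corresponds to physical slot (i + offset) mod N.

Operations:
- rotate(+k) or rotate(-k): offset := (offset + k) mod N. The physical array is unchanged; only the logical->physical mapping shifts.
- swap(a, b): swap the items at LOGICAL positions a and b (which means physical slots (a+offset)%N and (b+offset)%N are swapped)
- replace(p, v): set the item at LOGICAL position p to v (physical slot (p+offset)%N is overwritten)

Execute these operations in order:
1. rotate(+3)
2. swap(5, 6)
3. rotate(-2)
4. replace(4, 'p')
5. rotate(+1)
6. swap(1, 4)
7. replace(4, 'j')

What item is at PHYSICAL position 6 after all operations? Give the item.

Answer: j

Derivation:
After op 1 (rotate(+3)): offset=3, physical=[A,B,C,D,E,F,G], logical=[D,E,F,G,A,B,C]
After op 2 (swap(5, 6)): offset=3, physical=[A,C,B,D,E,F,G], logical=[D,E,F,G,A,C,B]
After op 3 (rotate(-2)): offset=1, physical=[A,C,B,D,E,F,G], logical=[C,B,D,E,F,G,A]
After op 4 (replace(4, 'p')): offset=1, physical=[A,C,B,D,E,p,G], logical=[C,B,D,E,p,G,A]
After op 5 (rotate(+1)): offset=2, physical=[A,C,B,D,E,p,G], logical=[B,D,E,p,G,A,C]
After op 6 (swap(1, 4)): offset=2, physical=[A,C,B,G,E,p,D], logical=[B,G,E,p,D,A,C]
After op 7 (replace(4, 'j')): offset=2, physical=[A,C,B,G,E,p,j], logical=[B,G,E,p,j,A,C]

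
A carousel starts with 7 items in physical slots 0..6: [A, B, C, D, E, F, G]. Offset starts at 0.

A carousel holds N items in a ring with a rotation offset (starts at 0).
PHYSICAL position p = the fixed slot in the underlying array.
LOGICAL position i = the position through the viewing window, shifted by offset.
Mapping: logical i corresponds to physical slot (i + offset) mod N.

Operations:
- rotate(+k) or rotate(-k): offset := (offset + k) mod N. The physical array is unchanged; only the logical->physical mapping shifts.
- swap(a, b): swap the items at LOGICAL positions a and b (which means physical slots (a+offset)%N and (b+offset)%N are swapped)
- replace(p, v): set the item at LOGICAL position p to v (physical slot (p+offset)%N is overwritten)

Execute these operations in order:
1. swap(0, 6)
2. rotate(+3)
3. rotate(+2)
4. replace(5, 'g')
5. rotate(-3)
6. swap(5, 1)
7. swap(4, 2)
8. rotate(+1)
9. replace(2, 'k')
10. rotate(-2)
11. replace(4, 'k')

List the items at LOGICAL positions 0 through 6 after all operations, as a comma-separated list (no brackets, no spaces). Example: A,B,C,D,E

After op 1 (swap(0, 6)): offset=0, physical=[G,B,C,D,E,F,A], logical=[G,B,C,D,E,F,A]
After op 2 (rotate(+3)): offset=3, physical=[G,B,C,D,E,F,A], logical=[D,E,F,A,G,B,C]
After op 3 (rotate(+2)): offset=5, physical=[G,B,C,D,E,F,A], logical=[F,A,G,B,C,D,E]
After op 4 (replace(5, 'g')): offset=5, physical=[G,B,C,g,E,F,A], logical=[F,A,G,B,C,g,E]
After op 5 (rotate(-3)): offset=2, physical=[G,B,C,g,E,F,A], logical=[C,g,E,F,A,G,B]
After op 6 (swap(5, 1)): offset=2, physical=[g,B,C,G,E,F,A], logical=[C,G,E,F,A,g,B]
After op 7 (swap(4, 2)): offset=2, physical=[g,B,C,G,A,F,E], logical=[C,G,A,F,E,g,B]
After op 8 (rotate(+1)): offset=3, physical=[g,B,C,G,A,F,E], logical=[G,A,F,E,g,B,C]
After op 9 (replace(2, 'k')): offset=3, physical=[g,B,C,G,A,k,E], logical=[G,A,k,E,g,B,C]
After op 10 (rotate(-2)): offset=1, physical=[g,B,C,G,A,k,E], logical=[B,C,G,A,k,E,g]
After op 11 (replace(4, 'k')): offset=1, physical=[g,B,C,G,A,k,E], logical=[B,C,G,A,k,E,g]

Answer: B,C,G,A,k,E,g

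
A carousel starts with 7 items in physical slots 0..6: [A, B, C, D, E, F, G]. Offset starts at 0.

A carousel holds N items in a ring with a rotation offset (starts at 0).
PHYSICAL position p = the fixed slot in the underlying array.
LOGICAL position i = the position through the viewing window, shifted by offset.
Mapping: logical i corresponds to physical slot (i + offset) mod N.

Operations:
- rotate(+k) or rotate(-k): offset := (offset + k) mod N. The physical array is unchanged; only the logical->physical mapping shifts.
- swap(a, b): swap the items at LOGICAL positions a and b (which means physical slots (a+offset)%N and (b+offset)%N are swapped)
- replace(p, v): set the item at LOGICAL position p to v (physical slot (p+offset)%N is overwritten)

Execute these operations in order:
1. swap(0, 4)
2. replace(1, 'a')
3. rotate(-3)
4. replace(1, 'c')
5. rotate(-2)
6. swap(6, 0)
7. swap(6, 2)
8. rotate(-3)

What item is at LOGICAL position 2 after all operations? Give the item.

Answer: A

Derivation:
After op 1 (swap(0, 4)): offset=0, physical=[E,B,C,D,A,F,G], logical=[E,B,C,D,A,F,G]
After op 2 (replace(1, 'a')): offset=0, physical=[E,a,C,D,A,F,G], logical=[E,a,C,D,A,F,G]
After op 3 (rotate(-3)): offset=4, physical=[E,a,C,D,A,F,G], logical=[A,F,G,E,a,C,D]
After op 4 (replace(1, 'c')): offset=4, physical=[E,a,C,D,A,c,G], logical=[A,c,G,E,a,C,D]
After op 5 (rotate(-2)): offset=2, physical=[E,a,C,D,A,c,G], logical=[C,D,A,c,G,E,a]
After op 6 (swap(6, 0)): offset=2, physical=[E,C,a,D,A,c,G], logical=[a,D,A,c,G,E,C]
After op 7 (swap(6, 2)): offset=2, physical=[E,A,a,D,C,c,G], logical=[a,D,C,c,G,E,A]
After op 8 (rotate(-3)): offset=6, physical=[E,A,a,D,C,c,G], logical=[G,E,A,a,D,C,c]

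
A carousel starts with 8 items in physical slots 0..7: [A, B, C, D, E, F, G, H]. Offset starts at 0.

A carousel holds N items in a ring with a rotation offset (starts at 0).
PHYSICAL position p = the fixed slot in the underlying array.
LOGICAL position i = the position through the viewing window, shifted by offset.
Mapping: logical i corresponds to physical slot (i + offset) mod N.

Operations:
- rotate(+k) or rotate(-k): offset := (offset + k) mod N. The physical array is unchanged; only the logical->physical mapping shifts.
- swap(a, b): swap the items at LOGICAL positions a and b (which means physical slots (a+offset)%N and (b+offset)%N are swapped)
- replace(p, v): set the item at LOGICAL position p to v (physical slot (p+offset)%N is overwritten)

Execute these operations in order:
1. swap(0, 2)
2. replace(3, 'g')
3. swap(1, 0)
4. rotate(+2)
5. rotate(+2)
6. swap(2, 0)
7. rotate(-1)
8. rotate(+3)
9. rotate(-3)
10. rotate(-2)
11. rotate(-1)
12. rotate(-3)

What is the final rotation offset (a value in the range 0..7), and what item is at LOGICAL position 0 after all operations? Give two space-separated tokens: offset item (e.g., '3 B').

After op 1 (swap(0, 2)): offset=0, physical=[C,B,A,D,E,F,G,H], logical=[C,B,A,D,E,F,G,H]
After op 2 (replace(3, 'g')): offset=0, physical=[C,B,A,g,E,F,G,H], logical=[C,B,A,g,E,F,G,H]
After op 3 (swap(1, 0)): offset=0, physical=[B,C,A,g,E,F,G,H], logical=[B,C,A,g,E,F,G,H]
After op 4 (rotate(+2)): offset=2, physical=[B,C,A,g,E,F,G,H], logical=[A,g,E,F,G,H,B,C]
After op 5 (rotate(+2)): offset=4, physical=[B,C,A,g,E,F,G,H], logical=[E,F,G,H,B,C,A,g]
After op 6 (swap(2, 0)): offset=4, physical=[B,C,A,g,G,F,E,H], logical=[G,F,E,H,B,C,A,g]
After op 7 (rotate(-1)): offset=3, physical=[B,C,A,g,G,F,E,H], logical=[g,G,F,E,H,B,C,A]
After op 8 (rotate(+3)): offset=6, physical=[B,C,A,g,G,F,E,H], logical=[E,H,B,C,A,g,G,F]
After op 9 (rotate(-3)): offset=3, physical=[B,C,A,g,G,F,E,H], logical=[g,G,F,E,H,B,C,A]
After op 10 (rotate(-2)): offset=1, physical=[B,C,A,g,G,F,E,H], logical=[C,A,g,G,F,E,H,B]
After op 11 (rotate(-1)): offset=0, physical=[B,C,A,g,G,F,E,H], logical=[B,C,A,g,G,F,E,H]
After op 12 (rotate(-3)): offset=5, physical=[B,C,A,g,G,F,E,H], logical=[F,E,H,B,C,A,g,G]

Answer: 5 F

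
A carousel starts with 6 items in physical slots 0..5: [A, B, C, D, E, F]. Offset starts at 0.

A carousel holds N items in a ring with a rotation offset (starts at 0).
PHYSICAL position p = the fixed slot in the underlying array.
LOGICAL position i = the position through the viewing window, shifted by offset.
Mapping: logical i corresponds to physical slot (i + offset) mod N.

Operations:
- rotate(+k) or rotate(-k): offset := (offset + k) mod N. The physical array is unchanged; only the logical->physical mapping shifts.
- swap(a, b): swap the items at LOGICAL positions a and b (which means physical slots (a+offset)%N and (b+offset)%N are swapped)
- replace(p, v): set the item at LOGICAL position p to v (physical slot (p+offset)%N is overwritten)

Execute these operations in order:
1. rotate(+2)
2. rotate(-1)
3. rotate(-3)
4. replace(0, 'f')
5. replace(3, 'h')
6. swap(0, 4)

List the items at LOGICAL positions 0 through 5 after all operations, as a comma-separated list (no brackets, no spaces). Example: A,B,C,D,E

After op 1 (rotate(+2)): offset=2, physical=[A,B,C,D,E,F], logical=[C,D,E,F,A,B]
After op 2 (rotate(-1)): offset=1, physical=[A,B,C,D,E,F], logical=[B,C,D,E,F,A]
After op 3 (rotate(-3)): offset=4, physical=[A,B,C,D,E,F], logical=[E,F,A,B,C,D]
After op 4 (replace(0, 'f')): offset=4, physical=[A,B,C,D,f,F], logical=[f,F,A,B,C,D]
After op 5 (replace(3, 'h')): offset=4, physical=[A,h,C,D,f,F], logical=[f,F,A,h,C,D]
After op 6 (swap(0, 4)): offset=4, physical=[A,h,f,D,C,F], logical=[C,F,A,h,f,D]

Answer: C,F,A,h,f,D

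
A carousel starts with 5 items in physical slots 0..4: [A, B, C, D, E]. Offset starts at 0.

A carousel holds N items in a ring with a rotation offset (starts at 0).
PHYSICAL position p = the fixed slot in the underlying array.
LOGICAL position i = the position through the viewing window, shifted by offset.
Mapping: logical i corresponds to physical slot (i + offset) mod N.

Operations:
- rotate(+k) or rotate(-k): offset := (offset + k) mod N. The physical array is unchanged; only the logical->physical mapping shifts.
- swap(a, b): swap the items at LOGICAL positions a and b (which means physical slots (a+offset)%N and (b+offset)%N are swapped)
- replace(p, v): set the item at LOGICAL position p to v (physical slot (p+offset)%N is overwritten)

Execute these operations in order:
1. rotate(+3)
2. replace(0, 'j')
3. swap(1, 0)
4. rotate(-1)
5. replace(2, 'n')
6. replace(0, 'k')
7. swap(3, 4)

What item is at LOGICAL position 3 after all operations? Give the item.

After op 1 (rotate(+3)): offset=3, physical=[A,B,C,D,E], logical=[D,E,A,B,C]
After op 2 (replace(0, 'j')): offset=3, physical=[A,B,C,j,E], logical=[j,E,A,B,C]
After op 3 (swap(1, 0)): offset=3, physical=[A,B,C,E,j], logical=[E,j,A,B,C]
After op 4 (rotate(-1)): offset=2, physical=[A,B,C,E,j], logical=[C,E,j,A,B]
After op 5 (replace(2, 'n')): offset=2, physical=[A,B,C,E,n], logical=[C,E,n,A,B]
After op 6 (replace(0, 'k')): offset=2, physical=[A,B,k,E,n], logical=[k,E,n,A,B]
After op 7 (swap(3, 4)): offset=2, physical=[B,A,k,E,n], logical=[k,E,n,B,A]

Answer: B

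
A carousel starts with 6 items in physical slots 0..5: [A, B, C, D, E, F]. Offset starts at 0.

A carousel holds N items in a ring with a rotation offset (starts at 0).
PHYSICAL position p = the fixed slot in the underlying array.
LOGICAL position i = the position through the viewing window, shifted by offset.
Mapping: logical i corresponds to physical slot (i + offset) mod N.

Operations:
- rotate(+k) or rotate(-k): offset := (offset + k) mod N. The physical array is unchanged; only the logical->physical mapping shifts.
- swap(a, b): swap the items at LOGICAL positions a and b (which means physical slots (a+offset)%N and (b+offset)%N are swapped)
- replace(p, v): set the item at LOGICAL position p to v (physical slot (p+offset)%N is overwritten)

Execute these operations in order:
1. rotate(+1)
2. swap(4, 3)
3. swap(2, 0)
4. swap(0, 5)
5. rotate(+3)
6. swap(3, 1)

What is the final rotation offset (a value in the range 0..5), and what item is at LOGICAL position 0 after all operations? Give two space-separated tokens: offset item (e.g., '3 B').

After op 1 (rotate(+1)): offset=1, physical=[A,B,C,D,E,F], logical=[B,C,D,E,F,A]
After op 2 (swap(4, 3)): offset=1, physical=[A,B,C,D,F,E], logical=[B,C,D,F,E,A]
After op 3 (swap(2, 0)): offset=1, physical=[A,D,C,B,F,E], logical=[D,C,B,F,E,A]
After op 4 (swap(0, 5)): offset=1, physical=[D,A,C,B,F,E], logical=[A,C,B,F,E,D]
After op 5 (rotate(+3)): offset=4, physical=[D,A,C,B,F,E], logical=[F,E,D,A,C,B]
After op 6 (swap(3, 1)): offset=4, physical=[D,E,C,B,F,A], logical=[F,A,D,E,C,B]

Answer: 4 F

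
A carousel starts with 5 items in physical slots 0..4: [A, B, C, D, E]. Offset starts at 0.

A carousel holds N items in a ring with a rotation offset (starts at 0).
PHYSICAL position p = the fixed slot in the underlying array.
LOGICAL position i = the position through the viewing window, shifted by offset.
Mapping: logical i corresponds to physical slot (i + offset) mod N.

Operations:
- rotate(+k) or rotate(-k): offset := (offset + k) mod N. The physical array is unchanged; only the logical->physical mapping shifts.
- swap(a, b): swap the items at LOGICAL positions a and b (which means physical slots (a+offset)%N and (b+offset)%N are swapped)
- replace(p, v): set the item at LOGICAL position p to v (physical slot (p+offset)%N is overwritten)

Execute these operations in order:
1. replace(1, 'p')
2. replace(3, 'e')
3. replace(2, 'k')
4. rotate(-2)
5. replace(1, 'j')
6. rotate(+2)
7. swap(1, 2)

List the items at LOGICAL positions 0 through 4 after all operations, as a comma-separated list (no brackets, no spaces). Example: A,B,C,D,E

Answer: A,k,p,e,j

Derivation:
After op 1 (replace(1, 'p')): offset=0, physical=[A,p,C,D,E], logical=[A,p,C,D,E]
After op 2 (replace(3, 'e')): offset=0, physical=[A,p,C,e,E], logical=[A,p,C,e,E]
After op 3 (replace(2, 'k')): offset=0, physical=[A,p,k,e,E], logical=[A,p,k,e,E]
After op 4 (rotate(-2)): offset=3, physical=[A,p,k,e,E], logical=[e,E,A,p,k]
After op 5 (replace(1, 'j')): offset=3, physical=[A,p,k,e,j], logical=[e,j,A,p,k]
After op 6 (rotate(+2)): offset=0, physical=[A,p,k,e,j], logical=[A,p,k,e,j]
After op 7 (swap(1, 2)): offset=0, physical=[A,k,p,e,j], logical=[A,k,p,e,j]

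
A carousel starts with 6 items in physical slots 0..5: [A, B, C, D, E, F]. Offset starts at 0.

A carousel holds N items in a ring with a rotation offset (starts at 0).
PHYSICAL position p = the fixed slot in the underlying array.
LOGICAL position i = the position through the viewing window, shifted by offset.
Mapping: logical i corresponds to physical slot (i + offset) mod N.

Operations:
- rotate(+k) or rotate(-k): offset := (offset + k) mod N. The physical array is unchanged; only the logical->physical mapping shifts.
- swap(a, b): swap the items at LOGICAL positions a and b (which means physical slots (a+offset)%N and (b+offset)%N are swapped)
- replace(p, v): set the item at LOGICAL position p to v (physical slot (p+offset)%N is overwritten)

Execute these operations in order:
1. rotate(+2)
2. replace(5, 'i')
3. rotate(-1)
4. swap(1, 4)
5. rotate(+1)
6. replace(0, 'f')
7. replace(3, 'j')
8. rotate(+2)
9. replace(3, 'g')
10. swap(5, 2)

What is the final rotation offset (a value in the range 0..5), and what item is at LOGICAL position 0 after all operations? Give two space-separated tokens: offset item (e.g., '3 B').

Answer: 4 E

Derivation:
After op 1 (rotate(+2)): offset=2, physical=[A,B,C,D,E,F], logical=[C,D,E,F,A,B]
After op 2 (replace(5, 'i')): offset=2, physical=[A,i,C,D,E,F], logical=[C,D,E,F,A,i]
After op 3 (rotate(-1)): offset=1, physical=[A,i,C,D,E,F], logical=[i,C,D,E,F,A]
After op 4 (swap(1, 4)): offset=1, physical=[A,i,F,D,E,C], logical=[i,F,D,E,C,A]
After op 5 (rotate(+1)): offset=2, physical=[A,i,F,D,E,C], logical=[F,D,E,C,A,i]
After op 6 (replace(0, 'f')): offset=2, physical=[A,i,f,D,E,C], logical=[f,D,E,C,A,i]
After op 7 (replace(3, 'j')): offset=2, physical=[A,i,f,D,E,j], logical=[f,D,E,j,A,i]
After op 8 (rotate(+2)): offset=4, physical=[A,i,f,D,E,j], logical=[E,j,A,i,f,D]
After op 9 (replace(3, 'g')): offset=4, physical=[A,g,f,D,E,j], logical=[E,j,A,g,f,D]
After op 10 (swap(5, 2)): offset=4, physical=[D,g,f,A,E,j], logical=[E,j,D,g,f,A]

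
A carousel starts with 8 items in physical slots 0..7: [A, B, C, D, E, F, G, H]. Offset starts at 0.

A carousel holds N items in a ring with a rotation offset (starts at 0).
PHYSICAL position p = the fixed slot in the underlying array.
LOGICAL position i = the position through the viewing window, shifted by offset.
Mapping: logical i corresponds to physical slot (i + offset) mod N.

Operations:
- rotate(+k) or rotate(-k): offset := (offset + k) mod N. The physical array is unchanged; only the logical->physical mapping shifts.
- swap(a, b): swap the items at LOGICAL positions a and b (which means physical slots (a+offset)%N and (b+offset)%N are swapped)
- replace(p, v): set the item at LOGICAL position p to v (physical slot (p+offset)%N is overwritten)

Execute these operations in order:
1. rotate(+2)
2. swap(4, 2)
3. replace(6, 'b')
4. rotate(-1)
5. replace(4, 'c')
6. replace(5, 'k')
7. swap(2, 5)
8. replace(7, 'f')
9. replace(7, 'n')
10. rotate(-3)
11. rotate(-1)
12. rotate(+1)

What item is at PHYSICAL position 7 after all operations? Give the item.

After op 1 (rotate(+2)): offset=2, physical=[A,B,C,D,E,F,G,H], logical=[C,D,E,F,G,H,A,B]
After op 2 (swap(4, 2)): offset=2, physical=[A,B,C,D,G,F,E,H], logical=[C,D,G,F,E,H,A,B]
After op 3 (replace(6, 'b')): offset=2, physical=[b,B,C,D,G,F,E,H], logical=[C,D,G,F,E,H,b,B]
After op 4 (rotate(-1)): offset=1, physical=[b,B,C,D,G,F,E,H], logical=[B,C,D,G,F,E,H,b]
After op 5 (replace(4, 'c')): offset=1, physical=[b,B,C,D,G,c,E,H], logical=[B,C,D,G,c,E,H,b]
After op 6 (replace(5, 'k')): offset=1, physical=[b,B,C,D,G,c,k,H], logical=[B,C,D,G,c,k,H,b]
After op 7 (swap(2, 5)): offset=1, physical=[b,B,C,k,G,c,D,H], logical=[B,C,k,G,c,D,H,b]
After op 8 (replace(7, 'f')): offset=1, physical=[f,B,C,k,G,c,D,H], logical=[B,C,k,G,c,D,H,f]
After op 9 (replace(7, 'n')): offset=1, physical=[n,B,C,k,G,c,D,H], logical=[B,C,k,G,c,D,H,n]
After op 10 (rotate(-3)): offset=6, physical=[n,B,C,k,G,c,D,H], logical=[D,H,n,B,C,k,G,c]
After op 11 (rotate(-1)): offset=5, physical=[n,B,C,k,G,c,D,H], logical=[c,D,H,n,B,C,k,G]
After op 12 (rotate(+1)): offset=6, physical=[n,B,C,k,G,c,D,H], logical=[D,H,n,B,C,k,G,c]

Answer: H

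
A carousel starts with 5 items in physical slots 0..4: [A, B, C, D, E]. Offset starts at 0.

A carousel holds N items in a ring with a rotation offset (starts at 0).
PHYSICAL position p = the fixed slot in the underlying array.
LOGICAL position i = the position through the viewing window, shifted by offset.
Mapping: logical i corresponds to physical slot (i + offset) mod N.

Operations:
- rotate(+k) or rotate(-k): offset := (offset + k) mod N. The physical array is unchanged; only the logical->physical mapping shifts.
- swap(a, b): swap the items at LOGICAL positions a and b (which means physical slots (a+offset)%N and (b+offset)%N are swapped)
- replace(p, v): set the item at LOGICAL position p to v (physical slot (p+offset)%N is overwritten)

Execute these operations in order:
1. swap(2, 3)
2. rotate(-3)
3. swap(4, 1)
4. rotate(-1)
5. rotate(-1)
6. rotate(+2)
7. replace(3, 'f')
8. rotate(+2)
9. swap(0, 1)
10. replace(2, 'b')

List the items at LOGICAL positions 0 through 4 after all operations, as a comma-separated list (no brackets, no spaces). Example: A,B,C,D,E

After op 1 (swap(2, 3)): offset=0, physical=[A,B,D,C,E], logical=[A,B,D,C,E]
After op 2 (rotate(-3)): offset=2, physical=[A,B,D,C,E], logical=[D,C,E,A,B]
After op 3 (swap(4, 1)): offset=2, physical=[A,C,D,B,E], logical=[D,B,E,A,C]
After op 4 (rotate(-1)): offset=1, physical=[A,C,D,B,E], logical=[C,D,B,E,A]
After op 5 (rotate(-1)): offset=0, physical=[A,C,D,B,E], logical=[A,C,D,B,E]
After op 6 (rotate(+2)): offset=2, physical=[A,C,D,B,E], logical=[D,B,E,A,C]
After op 7 (replace(3, 'f')): offset=2, physical=[f,C,D,B,E], logical=[D,B,E,f,C]
After op 8 (rotate(+2)): offset=4, physical=[f,C,D,B,E], logical=[E,f,C,D,B]
After op 9 (swap(0, 1)): offset=4, physical=[E,C,D,B,f], logical=[f,E,C,D,B]
After op 10 (replace(2, 'b')): offset=4, physical=[E,b,D,B,f], logical=[f,E,b,D,B]

Answer: f,E,b,D,B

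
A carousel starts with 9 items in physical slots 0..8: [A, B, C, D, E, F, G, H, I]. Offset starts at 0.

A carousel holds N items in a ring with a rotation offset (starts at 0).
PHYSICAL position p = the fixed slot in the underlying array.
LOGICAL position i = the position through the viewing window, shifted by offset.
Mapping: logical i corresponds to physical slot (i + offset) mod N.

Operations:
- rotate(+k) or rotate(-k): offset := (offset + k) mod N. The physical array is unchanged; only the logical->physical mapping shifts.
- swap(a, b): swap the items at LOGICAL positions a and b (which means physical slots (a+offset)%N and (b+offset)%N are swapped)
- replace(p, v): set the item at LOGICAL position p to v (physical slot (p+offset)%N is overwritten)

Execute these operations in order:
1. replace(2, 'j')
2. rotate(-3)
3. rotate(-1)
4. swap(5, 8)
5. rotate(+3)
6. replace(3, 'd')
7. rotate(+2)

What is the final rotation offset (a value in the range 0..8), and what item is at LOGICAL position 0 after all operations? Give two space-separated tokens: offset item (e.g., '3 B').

After op 1 (replace(2, 'j')): offset=0, physical=[A,B,j,D,E,F,G,H,I], logical=[A,B,j,D,E,F,G,H,I]
After op 2 (rotate(-3)): offset=6, physical=[A,B,j,D,E,F,G,H,I], logical=[G,H,I,A,B,j,D,E,F]
After op 3 (rotate(-1)): offset=5, physical=[A,B,j,D,E,F,G,H,I], logical=[F,G,H,I,A,B,j,D,E]
After op 4 (swap(5, 8)): offset=5, physical=[A,E,j,D,B,F,G,H,I], logical=[F,G,H,I,A,E,j,D,B]
After op 5 (rotate(+3)): offset=8, physical=[A,E,j,D,B,F,G,H,I], logical=[I,A,E,j,D,B,F,G,H]
After op 6 (replace(3, 'd')): offset=8, physical=[A,E,d,D,B,F,G,H,I], logical=[I,A,E,d,D,B,F,G,H]
After op 7 (rotate(+2)): offset=1, physical=[A,E,d,D,B,F,G,H,I], logical=[E,d,D,B,F,G,H,I,A]

Answer: 1 E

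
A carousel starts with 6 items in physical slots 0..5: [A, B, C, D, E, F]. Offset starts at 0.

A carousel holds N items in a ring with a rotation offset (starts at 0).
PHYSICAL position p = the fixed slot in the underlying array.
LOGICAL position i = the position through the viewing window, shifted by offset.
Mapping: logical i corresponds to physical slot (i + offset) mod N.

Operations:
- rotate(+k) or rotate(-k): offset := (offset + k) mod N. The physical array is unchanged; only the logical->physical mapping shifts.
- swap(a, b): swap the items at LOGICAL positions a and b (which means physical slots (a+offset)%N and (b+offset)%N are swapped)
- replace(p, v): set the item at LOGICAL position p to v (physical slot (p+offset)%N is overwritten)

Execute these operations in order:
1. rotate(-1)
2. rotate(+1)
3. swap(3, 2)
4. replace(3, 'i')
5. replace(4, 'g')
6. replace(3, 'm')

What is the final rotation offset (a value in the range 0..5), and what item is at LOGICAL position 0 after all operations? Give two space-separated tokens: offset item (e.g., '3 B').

After op 1 (rotate(-1)): offset=5, physical=[A,B,C,D,E,F], logical=[F,A,B,C,D,E]
After op 2 (rotate(+1)): offset=0, physical=[A,B,C,D,E,F], logical=[A,B,C,D,E,F]
After op 3 (swap(3, 2)): offset=0, physical=[A,B,D,C,E,F], logical=[A,B,D,C,E,F]
After op 4 (replace(3, 'i')): offset=0, physical=[A,B,D,i,E,F], logical=[A,B,D,i,E,F]
After op 5 (replace(4, 'g')): offset=0, physical=[A,B,D,i,g,F], logical=[A,B,D,i,g,F]
After op 6 (replace(3, 'm')): offset=0, physical=[A,B,D,m,g,F], logical=[A,B,D,m,g,F]

Answer: 0 A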